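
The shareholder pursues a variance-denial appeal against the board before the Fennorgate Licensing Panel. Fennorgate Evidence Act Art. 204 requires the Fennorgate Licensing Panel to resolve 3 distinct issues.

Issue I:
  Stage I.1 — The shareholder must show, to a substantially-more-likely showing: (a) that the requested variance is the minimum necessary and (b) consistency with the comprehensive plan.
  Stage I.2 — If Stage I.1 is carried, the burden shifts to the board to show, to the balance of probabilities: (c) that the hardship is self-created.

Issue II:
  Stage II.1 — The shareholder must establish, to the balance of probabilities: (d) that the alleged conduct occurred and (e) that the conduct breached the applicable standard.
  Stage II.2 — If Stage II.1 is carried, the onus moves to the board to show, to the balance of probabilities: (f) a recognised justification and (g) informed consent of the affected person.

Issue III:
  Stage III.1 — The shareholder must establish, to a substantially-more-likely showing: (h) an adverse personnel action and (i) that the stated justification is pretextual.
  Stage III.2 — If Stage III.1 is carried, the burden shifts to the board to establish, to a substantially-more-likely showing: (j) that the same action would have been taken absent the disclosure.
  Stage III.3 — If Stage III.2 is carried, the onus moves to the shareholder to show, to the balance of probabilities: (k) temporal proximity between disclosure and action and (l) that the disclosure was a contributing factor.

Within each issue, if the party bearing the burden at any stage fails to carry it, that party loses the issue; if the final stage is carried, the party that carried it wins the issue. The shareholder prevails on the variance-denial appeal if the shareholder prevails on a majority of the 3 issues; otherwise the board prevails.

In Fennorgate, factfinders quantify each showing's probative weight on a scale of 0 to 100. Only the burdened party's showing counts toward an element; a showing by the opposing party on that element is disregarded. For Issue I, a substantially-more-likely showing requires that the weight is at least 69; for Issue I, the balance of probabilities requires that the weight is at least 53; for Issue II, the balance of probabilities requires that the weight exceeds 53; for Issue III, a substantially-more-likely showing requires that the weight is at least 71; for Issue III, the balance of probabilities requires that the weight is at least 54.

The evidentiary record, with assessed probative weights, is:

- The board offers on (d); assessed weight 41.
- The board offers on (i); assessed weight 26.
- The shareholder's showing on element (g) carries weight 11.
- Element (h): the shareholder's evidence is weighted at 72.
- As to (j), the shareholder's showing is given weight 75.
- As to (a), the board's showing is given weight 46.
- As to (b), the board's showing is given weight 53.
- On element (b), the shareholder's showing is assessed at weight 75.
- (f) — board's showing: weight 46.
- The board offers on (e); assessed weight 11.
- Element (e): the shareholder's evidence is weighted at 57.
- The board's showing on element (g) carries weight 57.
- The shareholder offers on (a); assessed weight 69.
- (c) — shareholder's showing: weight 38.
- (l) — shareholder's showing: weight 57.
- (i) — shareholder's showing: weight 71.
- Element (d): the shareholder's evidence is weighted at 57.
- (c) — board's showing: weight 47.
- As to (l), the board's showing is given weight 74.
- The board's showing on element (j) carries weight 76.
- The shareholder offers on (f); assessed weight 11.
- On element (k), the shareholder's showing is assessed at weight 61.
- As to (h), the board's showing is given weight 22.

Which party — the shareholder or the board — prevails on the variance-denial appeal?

shareholder

— Issue I —
Stage I.1 (shareholder, a substantially-more-likely showing, weight is at least 69): (a) 69 (board's 46 disregarded) ≥ 69 — meets; (b) 75 (board's 53 disregarded) ≥ 69 — meets.
  Stage I.1 is satisfied; the onus moves to the board.
Stage I.2 (board, the balance of probabilities, weight is at least 53): (c) 47 (shareholder's 38 disregarded) < 53 — fails.
  The board does not carry Stage I.2.
So the shareholder prevails on this issue.
— Issue II —
At Stage II.1 the shareholder must meet the balance of probabilities (weight exceeds 53): on (d) the weight is 57 (the board's 41 is given no effect), which does exceed 53, so (d) meets the standard; on (e) the weight is 57 (the board's 11 is given no effect), which does exceed 53, so (e) meets the standard.
  Stage II.1 carried; the burden shifts to the board.
At Stage II.2 the board must meet the balance of probabilities (weight exceeds 53): on (f) the weight is 46 (the shareholder's 11 is given no effect), which does not exceed 53, so (f) does not meet the standard; on (g) the weight is 57 (the shareholder's 11 is given no effect), which does exceed 53, so (g) meets the standard.
  The board does not carry Stage II.2.
The analysis ends at Stage II.2; the shareholder prevails on this issue.
— Issue III —
Stage III.1 (shareholder, a substantially-more-likely showing, weight is at least 71): (h) 72 (board's 22 disregarded) ≥ 71 — meets; (i) 71 (board's 26 disregarded) ≥ 71 — meets.
  Stage III.1 carried; the burden shifts to the board.
Stage III.2 (board, a substantially-more-likely showing, weight is at least 71): (j) 76 (shareholder's 75 disregarded) ≥ 71 — meets.
  Stage III.2 is satisfied; the onus moves to the shareholder.
Stage III.3 (shareholder, the balance of probabilities, weight is at least 54): (k) 61 ≥ 54 — meets; (l) 57 (board's 74 disregarded) ≥ 54 — meets.
  Stage III.3 carried; the final stage is satisfied.
All stages carried — the shareholder prevails on this issue.
Per-issue: Issue I → shareholder; Issue II → shareholder; Issue III → shareholder. The shareholder must prevail on a majority of issues; overall, the shareholder prevails.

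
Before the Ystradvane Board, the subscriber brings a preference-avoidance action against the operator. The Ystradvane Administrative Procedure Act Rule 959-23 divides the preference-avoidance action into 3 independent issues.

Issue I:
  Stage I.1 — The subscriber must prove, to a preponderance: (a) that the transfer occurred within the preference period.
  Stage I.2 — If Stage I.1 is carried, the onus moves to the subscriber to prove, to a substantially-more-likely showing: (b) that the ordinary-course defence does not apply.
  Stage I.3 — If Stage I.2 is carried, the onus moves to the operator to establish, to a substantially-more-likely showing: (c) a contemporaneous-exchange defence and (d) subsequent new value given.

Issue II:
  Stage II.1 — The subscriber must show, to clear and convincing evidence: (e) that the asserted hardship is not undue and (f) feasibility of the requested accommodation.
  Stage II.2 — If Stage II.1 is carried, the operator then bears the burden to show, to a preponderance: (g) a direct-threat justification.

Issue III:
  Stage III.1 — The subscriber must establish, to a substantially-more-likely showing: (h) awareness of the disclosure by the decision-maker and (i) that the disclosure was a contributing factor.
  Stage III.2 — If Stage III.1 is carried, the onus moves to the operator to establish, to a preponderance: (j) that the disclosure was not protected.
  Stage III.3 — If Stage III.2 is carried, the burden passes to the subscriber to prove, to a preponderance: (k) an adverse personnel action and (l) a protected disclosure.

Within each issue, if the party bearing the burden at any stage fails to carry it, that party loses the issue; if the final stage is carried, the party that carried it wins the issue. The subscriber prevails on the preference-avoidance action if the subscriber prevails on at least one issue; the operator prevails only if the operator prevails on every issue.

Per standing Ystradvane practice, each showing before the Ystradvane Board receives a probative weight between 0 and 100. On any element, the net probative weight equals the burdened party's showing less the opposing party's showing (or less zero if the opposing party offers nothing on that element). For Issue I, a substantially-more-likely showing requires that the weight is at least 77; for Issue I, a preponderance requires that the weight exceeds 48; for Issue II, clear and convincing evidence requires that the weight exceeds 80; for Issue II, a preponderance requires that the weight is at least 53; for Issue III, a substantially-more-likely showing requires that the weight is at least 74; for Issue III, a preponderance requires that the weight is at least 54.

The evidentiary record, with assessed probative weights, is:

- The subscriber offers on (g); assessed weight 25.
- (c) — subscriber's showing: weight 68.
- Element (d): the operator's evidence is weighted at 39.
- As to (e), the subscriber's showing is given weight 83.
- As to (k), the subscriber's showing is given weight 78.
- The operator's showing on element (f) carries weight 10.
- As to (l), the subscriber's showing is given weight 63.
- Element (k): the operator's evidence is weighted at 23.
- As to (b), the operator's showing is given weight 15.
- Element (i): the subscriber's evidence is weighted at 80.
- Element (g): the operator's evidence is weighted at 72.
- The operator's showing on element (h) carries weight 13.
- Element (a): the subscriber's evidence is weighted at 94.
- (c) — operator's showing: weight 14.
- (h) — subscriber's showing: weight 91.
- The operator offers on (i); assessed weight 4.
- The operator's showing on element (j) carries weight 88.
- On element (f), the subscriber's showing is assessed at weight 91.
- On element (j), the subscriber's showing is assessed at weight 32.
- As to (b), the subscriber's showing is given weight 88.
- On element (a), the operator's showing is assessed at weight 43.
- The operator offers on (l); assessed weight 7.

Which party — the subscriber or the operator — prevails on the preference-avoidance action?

— Issue I —
Stage I.1 — burden on subscriber; standard: a preponderance (weight exceeds 48).
    (a): 94 − 43 = 51 > 48 [met]
  Stage I.1 carried; the burden remains with the subscriber.
Stage I.2 — burden on subscriber; standard: a substantially-more-likely showing (weight is at least 77).
    (b): 88 − 15 = 73 < 77 [not met]
  Stage I.2 not carried; the subscriber fails its burden.
The analysis ends at Stage I.2; the operator prevails on this issue.
— Issue II —
Stage II.1 (subscriber, clear and convincing evidence, weight exceeds 80): (e) 83 > 80 — meets; (f) net 91−10=81 > 80 — meets.
  The subscriber carries Stage II.1; the operator now bears the burden.
Stage II.2 (operator, a preponderance, weight is at least 53): (g) net 72−25=47 < 53 — fails.
  The operator does not carry Stage II.2.
The subscriber prevails on this issue.
— Issue III —
Stage III.1 (subscriber, a substantially-more-likely showing, weight is at least 74): (h) net 91−13=78 ≥ 74 — meets; (i) net 80−4=76 ≥ 74 — meets.
  The subscriber carries Stage III.1; the operator now bears the burden.
Stage III.2 (operator, a preponderance, weight is at least 54): (j) net 88−32=56 ≥ 54 — meets.
  All elements met. The burden passes to the subscriber.
Stage III.3 (subscriber, a preponderance, weight is at least 54): (k) net 78−23=55 ≥ 54 — meets; (l) net 63−7=56 ≥ 54 — meets.
  All elements met at the final stage.
Every stage carried; the subscriber prevails on this issue.
Per-issue: Issue I → operator; Issue II → subscriber; Issue III → subscriber. The subscriber must prevail on at least one issue; overall, the subscriber prevails.

subscriber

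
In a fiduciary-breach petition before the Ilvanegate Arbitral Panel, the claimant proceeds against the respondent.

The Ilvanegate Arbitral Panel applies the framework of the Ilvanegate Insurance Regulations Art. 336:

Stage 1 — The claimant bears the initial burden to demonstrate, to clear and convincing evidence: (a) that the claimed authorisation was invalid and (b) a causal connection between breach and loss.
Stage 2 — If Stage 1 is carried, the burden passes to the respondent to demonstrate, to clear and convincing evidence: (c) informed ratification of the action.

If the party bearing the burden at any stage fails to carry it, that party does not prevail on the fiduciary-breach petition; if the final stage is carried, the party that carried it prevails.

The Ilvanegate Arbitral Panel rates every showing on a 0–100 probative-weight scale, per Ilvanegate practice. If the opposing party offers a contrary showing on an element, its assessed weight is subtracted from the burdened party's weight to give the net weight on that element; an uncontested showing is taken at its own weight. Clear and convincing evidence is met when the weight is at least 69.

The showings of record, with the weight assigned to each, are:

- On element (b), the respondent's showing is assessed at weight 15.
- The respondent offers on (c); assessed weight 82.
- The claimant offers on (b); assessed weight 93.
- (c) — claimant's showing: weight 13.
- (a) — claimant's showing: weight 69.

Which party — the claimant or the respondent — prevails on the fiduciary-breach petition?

respondent

Stage 1 (claimant, clear and convincing evidence, weight is at least 69): (a) 69 ≥ 69 — meets; (b) net 93−15=78 ≥ 69 — meets.
  Stage 1 carried; the burden shifts to the respondent.
Stage 2 (respondent, clear and convincing evidence, weight is at least 69): (c) net 82−13=69 ≥ 69 — meets.
  Stage 2 carried; the final stage is satisfied.
Every stage carried; the respondent prevails.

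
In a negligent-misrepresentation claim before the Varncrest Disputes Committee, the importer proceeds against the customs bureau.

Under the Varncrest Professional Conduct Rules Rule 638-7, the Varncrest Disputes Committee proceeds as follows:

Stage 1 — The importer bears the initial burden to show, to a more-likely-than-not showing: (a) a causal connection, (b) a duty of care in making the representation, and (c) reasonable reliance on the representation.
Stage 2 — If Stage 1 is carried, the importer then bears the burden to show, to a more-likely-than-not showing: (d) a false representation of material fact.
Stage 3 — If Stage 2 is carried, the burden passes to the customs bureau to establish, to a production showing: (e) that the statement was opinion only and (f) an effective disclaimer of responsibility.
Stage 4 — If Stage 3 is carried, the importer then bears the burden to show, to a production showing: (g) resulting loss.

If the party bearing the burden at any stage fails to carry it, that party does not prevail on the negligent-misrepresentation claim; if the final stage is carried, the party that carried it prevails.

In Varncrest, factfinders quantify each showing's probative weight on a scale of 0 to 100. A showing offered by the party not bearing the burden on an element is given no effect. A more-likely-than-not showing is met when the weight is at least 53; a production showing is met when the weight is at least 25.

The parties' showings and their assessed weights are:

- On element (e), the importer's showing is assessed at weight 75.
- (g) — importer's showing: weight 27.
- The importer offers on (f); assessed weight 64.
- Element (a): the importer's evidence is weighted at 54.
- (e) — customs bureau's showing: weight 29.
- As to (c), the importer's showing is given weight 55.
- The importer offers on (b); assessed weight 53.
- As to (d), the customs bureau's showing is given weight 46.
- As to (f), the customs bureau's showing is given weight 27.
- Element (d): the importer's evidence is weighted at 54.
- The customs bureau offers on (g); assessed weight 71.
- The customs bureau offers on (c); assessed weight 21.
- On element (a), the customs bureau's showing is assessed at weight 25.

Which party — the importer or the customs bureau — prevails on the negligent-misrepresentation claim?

importer

Stage 1 — burden on importer; standard: a more-likely-than-not showing (weight is at least 53).
    (a): 54 (customs bureau's 25 disregarded) ≥ 53 [met]
    (b): 53 ≥ 53 [met]
    (c): 55 (customs bureau's 21 disregarded) ≥ 53 [met]
  Stage 1 is satisfied; the importer continues to bear the burden.
Stage 2 — burden on importer; standard: a more-likely-than-not showing (weight is at least 53).
    (d): 54 (customs bureau's 46 disregarded) ≥ 53 [met]
  Stage 2 carried; the burden shifts to the customs bureau.
Stage 3 — burden on customs bureau; standard: a production showing (weight is at least 25).
    (e): 29 (importer's 75 disregarded) ≥ 25 [met]
    (f): 27 (importer's 64 disregarded) ≥ 25 [met]
  Stage 3 is satisfied; the onus moves to the importer.
Stage 4 — burden on importer; standard: a production showing (weight is at least 25).
    (g): 27 (customs bureau's 71 disregarded) ≥ 25 [met]
  The importer carries the last stage.
Every stage carried; the importer prevails.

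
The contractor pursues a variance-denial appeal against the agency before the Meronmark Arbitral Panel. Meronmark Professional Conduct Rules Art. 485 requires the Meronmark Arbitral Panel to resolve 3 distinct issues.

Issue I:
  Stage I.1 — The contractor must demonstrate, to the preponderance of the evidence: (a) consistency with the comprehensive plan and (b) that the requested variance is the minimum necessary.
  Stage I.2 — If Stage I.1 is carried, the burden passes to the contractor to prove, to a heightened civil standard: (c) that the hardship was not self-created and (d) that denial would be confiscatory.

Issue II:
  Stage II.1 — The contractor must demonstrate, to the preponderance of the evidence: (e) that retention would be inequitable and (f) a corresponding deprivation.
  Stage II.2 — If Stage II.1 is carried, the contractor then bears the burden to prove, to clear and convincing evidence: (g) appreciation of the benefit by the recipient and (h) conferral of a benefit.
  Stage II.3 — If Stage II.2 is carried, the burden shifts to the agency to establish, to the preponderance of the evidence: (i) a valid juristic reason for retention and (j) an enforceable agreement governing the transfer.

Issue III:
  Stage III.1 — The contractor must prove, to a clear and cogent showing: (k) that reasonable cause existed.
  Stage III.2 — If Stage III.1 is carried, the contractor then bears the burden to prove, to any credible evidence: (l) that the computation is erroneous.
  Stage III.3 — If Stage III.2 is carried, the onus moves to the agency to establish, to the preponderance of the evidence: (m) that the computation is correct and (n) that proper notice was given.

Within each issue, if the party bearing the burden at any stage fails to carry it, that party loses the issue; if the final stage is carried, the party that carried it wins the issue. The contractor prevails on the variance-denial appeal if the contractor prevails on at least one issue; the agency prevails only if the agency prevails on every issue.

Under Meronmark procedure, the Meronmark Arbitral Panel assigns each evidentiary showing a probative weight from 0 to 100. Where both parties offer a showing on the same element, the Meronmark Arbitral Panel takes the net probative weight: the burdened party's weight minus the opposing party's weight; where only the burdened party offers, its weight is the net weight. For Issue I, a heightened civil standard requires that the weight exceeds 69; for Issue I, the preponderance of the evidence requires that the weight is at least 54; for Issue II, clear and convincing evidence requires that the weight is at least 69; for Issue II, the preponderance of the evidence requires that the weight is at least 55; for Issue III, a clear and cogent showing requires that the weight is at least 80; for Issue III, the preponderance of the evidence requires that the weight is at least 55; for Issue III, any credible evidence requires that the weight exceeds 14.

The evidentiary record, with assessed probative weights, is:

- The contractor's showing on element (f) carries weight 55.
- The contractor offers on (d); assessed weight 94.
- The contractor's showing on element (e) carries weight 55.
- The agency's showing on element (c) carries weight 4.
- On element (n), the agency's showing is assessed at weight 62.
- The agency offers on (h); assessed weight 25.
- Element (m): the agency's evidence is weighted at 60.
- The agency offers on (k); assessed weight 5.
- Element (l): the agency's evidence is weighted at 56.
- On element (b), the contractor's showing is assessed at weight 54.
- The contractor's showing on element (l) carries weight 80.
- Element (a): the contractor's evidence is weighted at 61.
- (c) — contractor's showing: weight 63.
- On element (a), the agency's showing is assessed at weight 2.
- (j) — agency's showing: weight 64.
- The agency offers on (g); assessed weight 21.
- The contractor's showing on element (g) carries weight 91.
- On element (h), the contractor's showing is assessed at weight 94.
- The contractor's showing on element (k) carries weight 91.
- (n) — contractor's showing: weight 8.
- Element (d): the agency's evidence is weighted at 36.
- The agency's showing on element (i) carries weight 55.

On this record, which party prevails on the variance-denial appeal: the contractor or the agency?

— Issue I —
Stage I.1 — burden on contractor; standard: the preponderance of the evidence (weight is at least 54).
    (a): 61 − 2 = 59 ≥ 54 [met]
    (b): 54 ≥ 54 [met]
  Stage I.1 carried; the burden remains with the contractor.
Stage I.2 — burden on contractor; standard: a heightened civil standard (weight exceeds 69).
    (c): 63 − 4 = 59 ≤ 69 [not met]
    (d): 94 − 36 = 58 ≤ 69 [not met]
  Not every element is met, so the contractor fails to carry Stage I.2.
So the agency prevails on this issue.
— Issue II —
Stage II.1 — burden on contractor; standard: the preponderance of the evidence (weight is at least 55).
    (e): 55 ≥ 55 [met]
    (f): 55 ≥ 55 [met]
  Stage II.1 is satisfied; the contractor continues to bear the burden.
Stage II.2 — burden on contractor; standard: clear and convincing evidence (weight is at least 69).
    (g): 91 − 21 = 70 ≥ 69 [met]
    (h): 94 − 25 = 69 ≥ 69 [met]
  The contractor carries Stage II.2; the agency now bears the burden.
Stage II.3 — burden on agency; standard: the preponderance of the evidence (weight is at least 55).
    (i): 55 ≥ 55 [met]
    (j): 64 ≥ 55 [met]
  The agency carries the last stage.
All stages carried — the agency prevails on this issue.
— Issue III —
Stage III.1 (contractor, a clear and cogent showing, weight is at least 80): (k) net 91−5=86 ≥ 80 — meets.
  Stage III.1 is satisfied; the contractor continues to bear the burden.
Stage III.2 (contractor, any credible evidence, weight exceeds 14): (l) net 80−56=24 > 14 — meets.
  Stage III.2 carried; the burden shifts to the agency.
Stage III.3 (agency, the preponderance of the evidence, weight is at least 55): (m) 60 ≥ 55 — meets; (n) net 62−8=54 < 55 — fails.
  Not every element is met, so the agency fails to carry Stage III.3.
The analysis ends at Stage III.3; the contractor prevails on this issue.
Per-issue: Issue I → agency; Issue II → agency; Issue III → contractor. The contractor must prevail on at least one issue; overall, the contractor prevails.

contractor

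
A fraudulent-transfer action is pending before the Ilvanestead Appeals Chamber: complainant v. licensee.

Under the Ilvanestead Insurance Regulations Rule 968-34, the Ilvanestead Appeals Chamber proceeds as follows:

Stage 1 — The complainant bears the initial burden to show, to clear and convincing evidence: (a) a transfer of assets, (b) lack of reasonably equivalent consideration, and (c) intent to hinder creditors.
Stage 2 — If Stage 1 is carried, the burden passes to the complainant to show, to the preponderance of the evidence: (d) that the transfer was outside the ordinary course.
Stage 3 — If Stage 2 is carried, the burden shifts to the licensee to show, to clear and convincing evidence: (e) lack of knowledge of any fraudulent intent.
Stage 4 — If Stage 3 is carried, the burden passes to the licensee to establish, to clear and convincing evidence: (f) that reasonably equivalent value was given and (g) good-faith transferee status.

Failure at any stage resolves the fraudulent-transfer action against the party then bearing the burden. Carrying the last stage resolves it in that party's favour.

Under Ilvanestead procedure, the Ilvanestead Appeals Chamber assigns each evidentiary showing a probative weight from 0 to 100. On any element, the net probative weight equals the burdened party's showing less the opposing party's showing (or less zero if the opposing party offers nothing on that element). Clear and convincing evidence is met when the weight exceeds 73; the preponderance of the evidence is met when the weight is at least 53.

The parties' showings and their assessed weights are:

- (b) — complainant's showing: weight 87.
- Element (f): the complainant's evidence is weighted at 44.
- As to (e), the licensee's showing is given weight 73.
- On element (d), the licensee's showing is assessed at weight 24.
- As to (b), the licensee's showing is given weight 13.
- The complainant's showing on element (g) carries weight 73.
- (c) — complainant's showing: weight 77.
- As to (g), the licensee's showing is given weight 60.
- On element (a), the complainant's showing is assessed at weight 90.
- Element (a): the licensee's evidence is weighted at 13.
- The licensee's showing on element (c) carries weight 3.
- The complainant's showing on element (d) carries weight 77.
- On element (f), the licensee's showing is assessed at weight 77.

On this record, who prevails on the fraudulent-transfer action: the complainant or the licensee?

complainant

Stage 1 — burden on complainant; standard: clear and convincing evidence (weight exceeds 73).
    (a): 90 − 13 = 77 > 73 [met]
    (b): 87 − 13 = 74 > 73 [met]
    (c): 77 − 3 = 74 > 73 [met]
  Stage 1 is satisfied; the complainant continues to bear the burden.
Stage 2 — burden on complainant; standard: the preponderance of the evidence (weight is at least 53).
    (d): 77 − 24 = 53 ≥ 53 [met]
  Stage 2 carried; the burden shifts to the licensee.
Stage 3 — burden on licensee; standard: clear and convincing evidence (weight exceeds 73).
    (e): 73 ≤ 73 [not met]
  The licensee does not carry Stage 3.
The analysis ends at Stage 3; the complainant prevails.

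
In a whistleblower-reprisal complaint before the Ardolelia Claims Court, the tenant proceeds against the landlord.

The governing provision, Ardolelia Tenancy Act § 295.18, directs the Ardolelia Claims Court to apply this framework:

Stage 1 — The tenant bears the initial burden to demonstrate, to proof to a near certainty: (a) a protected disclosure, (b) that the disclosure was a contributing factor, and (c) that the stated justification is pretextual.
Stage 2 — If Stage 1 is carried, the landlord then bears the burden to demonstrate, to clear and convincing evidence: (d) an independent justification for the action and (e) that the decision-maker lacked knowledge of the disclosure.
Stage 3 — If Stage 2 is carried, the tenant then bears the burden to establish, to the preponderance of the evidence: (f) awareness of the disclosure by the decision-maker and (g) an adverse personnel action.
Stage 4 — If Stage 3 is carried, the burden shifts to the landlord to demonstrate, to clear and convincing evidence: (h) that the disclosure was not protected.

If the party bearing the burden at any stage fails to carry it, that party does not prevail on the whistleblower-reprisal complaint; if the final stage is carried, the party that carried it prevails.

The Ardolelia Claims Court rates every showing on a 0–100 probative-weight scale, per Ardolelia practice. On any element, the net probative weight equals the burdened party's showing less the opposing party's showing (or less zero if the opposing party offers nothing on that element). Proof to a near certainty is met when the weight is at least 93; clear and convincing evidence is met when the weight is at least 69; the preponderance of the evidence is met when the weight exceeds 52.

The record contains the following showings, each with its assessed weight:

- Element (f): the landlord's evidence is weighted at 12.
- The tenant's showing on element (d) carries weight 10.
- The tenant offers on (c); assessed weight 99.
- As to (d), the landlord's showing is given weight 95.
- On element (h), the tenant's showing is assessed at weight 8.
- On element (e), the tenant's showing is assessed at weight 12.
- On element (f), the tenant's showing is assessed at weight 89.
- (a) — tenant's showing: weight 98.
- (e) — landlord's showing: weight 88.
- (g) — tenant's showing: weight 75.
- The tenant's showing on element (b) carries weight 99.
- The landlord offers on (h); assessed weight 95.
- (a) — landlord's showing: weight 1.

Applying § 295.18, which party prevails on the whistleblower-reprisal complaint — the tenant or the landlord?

landlord

Stage 1 — burden on tenant; standard: proof to a near certainty (weight is at least 93).
    (a): 98 − 1 = 97 ≥ 93 [met]
    (b): 99 ≥ 93 [met]
    (c): 99 ≥ 93 [met]
  Stage 1 carried; the burden shifts to the landlord.
Stage 2 — burden on landlord; standard: clear and convincing evidence (weight is at least 69).
    (d): 95 − 10 = 85 ≥ 69 [met]
    (e): 88 − 12 = 76 ≥ 69 [met]
  Stage 2 is satisfied; the onus moves to the tenant.
Stage 3 — burden on tenant; standard: the preponderance of the evidence (weight exceeds 52).
    (f): 89 − 12 = 77 > 52 [met]
    (g): 75 > 52 [met]
  The tenant carries Stage 3; the landlord now bears the burden.
Stage 4 — burden on landlord; standard: clear and convincing evidence (weight is at least 69).
    (h): 95 − 8 = 87 ≥ 69 [met]
  Stage 4 carried; the final stage is satisfied.
All stages carried — the landlord prevails.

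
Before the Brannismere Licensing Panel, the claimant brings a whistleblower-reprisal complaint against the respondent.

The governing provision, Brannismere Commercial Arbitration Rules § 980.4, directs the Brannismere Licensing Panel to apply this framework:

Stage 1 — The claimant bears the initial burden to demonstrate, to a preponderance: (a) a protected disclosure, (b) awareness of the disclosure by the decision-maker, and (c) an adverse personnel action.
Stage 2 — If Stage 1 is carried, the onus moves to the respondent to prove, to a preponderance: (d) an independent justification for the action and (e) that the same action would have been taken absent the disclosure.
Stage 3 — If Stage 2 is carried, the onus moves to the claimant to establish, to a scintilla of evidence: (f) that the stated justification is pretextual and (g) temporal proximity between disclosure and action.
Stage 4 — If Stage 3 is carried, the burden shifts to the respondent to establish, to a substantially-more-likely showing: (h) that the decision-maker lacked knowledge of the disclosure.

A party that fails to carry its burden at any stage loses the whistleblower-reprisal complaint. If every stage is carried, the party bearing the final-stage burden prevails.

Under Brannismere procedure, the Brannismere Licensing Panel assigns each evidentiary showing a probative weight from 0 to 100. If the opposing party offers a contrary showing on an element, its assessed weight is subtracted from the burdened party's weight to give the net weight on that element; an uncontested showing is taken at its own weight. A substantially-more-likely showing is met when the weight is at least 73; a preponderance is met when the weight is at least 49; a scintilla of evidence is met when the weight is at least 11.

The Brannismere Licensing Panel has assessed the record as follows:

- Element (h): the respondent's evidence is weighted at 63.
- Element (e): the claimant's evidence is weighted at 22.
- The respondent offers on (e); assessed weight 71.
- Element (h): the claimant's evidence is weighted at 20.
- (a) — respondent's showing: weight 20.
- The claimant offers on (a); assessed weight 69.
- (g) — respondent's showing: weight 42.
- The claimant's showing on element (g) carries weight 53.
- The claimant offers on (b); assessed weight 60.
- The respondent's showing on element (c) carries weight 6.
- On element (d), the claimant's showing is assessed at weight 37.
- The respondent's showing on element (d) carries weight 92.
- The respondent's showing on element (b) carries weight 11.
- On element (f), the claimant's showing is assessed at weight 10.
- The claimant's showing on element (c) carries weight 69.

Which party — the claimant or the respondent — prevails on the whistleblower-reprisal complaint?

Stage 1 (claimant, a preponderance, weight is at least 49): (a) net 69−20=49 ≥ 49 — meets; (b) net 60−11=49 ≥ 49 — meets; (c) net 69−6=63 ≥ 49 — meets.
  Stage 1 is satisfied; the onus moves to the respondent.
Stage 2 (respondent, a preponderance, weight is at least 49): (d) net 92−37=55 ≥ 49 — meets; (e) net 71−22=49 ≥ 49 — meets.
  Stage 2 carried; the burden shifts to the claimant.
Stage 3 (claimant, a scintilla of evidence, weight is at least 11): (f) 10 < 11 — fails; (g) net 53−42=11 ≥ 11 — meets.
  The claimant does not carry Stage 3.
The respondent prevails.

respondent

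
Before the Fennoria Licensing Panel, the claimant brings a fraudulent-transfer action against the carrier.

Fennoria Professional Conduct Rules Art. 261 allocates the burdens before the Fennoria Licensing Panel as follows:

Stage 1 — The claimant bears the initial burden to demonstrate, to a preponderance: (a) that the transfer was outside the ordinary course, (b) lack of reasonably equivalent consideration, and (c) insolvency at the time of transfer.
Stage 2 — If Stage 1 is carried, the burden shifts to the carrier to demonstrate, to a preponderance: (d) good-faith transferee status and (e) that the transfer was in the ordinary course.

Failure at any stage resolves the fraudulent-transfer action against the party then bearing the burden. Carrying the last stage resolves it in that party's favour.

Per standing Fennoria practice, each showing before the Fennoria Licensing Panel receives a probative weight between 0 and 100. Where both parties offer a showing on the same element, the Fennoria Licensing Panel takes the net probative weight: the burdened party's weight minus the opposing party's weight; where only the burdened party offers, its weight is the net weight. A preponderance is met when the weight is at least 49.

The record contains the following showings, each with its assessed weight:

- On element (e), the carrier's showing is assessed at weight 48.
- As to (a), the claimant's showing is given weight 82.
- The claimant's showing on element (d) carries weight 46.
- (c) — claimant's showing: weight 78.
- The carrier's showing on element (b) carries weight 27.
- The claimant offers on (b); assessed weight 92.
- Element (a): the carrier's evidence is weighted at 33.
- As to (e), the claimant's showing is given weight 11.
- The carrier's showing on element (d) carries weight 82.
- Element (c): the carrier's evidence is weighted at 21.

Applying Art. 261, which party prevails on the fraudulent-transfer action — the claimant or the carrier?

Stage 1 (claimant, a preponderance, weight is at least 49): (a) net 82−33=49 ≥ 49 — meets; (b) net 92−27=65 ≥ 49 — meets; (c) net 78−21=57 ≥ 49 — meets.
  The claimant carries Stage 1; the carrier now bears the burden.
Stage 2 (carrier, a preponderance, weight is at least 49): (d) net 82−46=36 < 49 — fails; (e) net 48−11=37 < 49 — fails.
  Not every element is met, so the carrier fails to carry Stage 2.
The analysis ends at Stage 2; the claimant prevails.

claimant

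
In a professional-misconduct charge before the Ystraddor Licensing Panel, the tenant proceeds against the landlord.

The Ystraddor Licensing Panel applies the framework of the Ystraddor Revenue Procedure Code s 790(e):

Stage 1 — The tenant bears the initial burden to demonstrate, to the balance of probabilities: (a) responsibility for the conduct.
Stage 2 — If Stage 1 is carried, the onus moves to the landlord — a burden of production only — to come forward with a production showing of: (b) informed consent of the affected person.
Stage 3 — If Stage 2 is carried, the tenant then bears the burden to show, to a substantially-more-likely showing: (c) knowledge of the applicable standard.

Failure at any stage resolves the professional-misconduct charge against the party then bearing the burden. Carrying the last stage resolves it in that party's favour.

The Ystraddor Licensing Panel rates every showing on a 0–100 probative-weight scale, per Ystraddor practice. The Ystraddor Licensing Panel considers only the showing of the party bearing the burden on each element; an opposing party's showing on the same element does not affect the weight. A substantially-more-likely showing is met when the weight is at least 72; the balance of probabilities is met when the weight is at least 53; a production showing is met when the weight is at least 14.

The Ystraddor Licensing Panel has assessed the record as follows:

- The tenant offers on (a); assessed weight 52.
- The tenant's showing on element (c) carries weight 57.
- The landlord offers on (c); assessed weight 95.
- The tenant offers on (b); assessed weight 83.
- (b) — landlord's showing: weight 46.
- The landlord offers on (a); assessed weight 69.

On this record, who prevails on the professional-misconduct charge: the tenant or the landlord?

landlord

At Stage 1 the tenant must meet the balance of probabilities (weight is at least 53): on (a) the weight is 52 (the landlord's 69 is given no effect), < 53, so (a) does not meet the standard.
  Not every element is met, so the tenant fails to carry Stage 1.
So the landlord prevails.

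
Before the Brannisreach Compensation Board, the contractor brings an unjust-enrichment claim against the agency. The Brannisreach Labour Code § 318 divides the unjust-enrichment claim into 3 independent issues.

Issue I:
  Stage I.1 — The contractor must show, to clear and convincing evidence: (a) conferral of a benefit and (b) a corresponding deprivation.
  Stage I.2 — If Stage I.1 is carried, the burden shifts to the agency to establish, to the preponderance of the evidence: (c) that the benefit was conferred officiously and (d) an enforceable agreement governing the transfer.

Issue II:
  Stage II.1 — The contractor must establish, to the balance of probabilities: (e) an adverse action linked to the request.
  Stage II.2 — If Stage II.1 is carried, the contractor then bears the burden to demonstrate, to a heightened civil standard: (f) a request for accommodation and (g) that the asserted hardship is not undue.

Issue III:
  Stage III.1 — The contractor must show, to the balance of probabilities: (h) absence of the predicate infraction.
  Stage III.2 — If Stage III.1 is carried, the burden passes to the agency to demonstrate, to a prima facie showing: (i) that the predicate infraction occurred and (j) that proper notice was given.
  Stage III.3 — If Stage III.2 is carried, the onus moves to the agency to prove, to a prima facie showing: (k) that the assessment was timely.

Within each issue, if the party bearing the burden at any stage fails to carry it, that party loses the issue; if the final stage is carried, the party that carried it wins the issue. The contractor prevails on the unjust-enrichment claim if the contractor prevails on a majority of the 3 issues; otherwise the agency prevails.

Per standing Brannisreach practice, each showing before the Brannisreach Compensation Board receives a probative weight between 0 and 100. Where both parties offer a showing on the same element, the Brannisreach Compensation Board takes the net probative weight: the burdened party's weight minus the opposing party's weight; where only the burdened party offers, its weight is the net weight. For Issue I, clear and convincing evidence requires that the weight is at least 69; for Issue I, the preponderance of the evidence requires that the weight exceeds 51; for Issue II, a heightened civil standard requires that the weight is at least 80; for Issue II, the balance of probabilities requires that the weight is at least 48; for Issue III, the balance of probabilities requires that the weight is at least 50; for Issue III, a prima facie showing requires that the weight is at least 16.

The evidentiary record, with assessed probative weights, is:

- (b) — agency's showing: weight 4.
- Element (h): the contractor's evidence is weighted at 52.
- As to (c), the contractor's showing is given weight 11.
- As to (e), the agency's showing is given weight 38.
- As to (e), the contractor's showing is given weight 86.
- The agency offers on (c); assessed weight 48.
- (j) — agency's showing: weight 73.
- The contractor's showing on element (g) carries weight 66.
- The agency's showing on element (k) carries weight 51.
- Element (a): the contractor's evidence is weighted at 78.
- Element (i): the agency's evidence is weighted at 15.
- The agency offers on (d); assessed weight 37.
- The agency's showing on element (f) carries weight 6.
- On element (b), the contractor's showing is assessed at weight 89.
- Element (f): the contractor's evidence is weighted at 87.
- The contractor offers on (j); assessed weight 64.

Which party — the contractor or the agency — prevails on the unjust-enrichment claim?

— Issue I —
At Stage I.1 the contractor must meet clear and convincing evidence (weight is at least 69): on (a) the weight is 78, ≥ 69, so (a) meets the standard; on (b) the weight is 89 less the opposing 4 gives net 85, which does reach 69, so (b) meets the standard.
  The contractor carries Stage I.1; the agency now bears the burden.
At Stage I.2 the agency must meet the preponderance of the evidence (weight exceeds 51): on (c) the weight is 48 less the opposing 11 gives net 37, which does not exceed 51, so (c) does not meet the standard; on (d) the weight is 37, ≤ 51, so (d) does not meet the standard.
  The agency does not carry Stage I.2.
So the contractor prevails on this issue.
— Issue II —
Stage II.1 (contractor, the balance of probabilities, weight is at least 48): (e) net 86−38=48 ≥ 48 — meets.
  All elements met. The contractor retains the burden for Stage II.2.
Stage II.2 (contractor, a heightened civil standard, weight is at least 80): (f) net 87−6=81 ≥ 80 — meets; (g) 66 < 80 — fails.
  The contractor does not carry Stage II.2.
So the agency prevails on this issue.
— Issue III —
At Stage III.1 the contractor must meet the balance of probabilities (weight is at least 50): on (h) the weight is 52, which does reach 50, so (h) meets the standard.
  Stage III.1 carried; the burden shifts to the agency.
At Stage III.2 the agency must meet a prima facie showing (weight is at least 16): on (i) the weight is 15, which does not reach 16, so (i) does not meet the standard; on (j) the weight is 73 less the opposing 64 gives net 9, < 16, so (j) does not meet the standard.
  The agency does not carry Stage III.2.
The contractor prevails on this issue.
Per-issue: Issue I → contractor; Issue II → agency; Issue III → contractor. The contractor must prevail on a majority of issues; overall, the contractor prevails.

contractor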